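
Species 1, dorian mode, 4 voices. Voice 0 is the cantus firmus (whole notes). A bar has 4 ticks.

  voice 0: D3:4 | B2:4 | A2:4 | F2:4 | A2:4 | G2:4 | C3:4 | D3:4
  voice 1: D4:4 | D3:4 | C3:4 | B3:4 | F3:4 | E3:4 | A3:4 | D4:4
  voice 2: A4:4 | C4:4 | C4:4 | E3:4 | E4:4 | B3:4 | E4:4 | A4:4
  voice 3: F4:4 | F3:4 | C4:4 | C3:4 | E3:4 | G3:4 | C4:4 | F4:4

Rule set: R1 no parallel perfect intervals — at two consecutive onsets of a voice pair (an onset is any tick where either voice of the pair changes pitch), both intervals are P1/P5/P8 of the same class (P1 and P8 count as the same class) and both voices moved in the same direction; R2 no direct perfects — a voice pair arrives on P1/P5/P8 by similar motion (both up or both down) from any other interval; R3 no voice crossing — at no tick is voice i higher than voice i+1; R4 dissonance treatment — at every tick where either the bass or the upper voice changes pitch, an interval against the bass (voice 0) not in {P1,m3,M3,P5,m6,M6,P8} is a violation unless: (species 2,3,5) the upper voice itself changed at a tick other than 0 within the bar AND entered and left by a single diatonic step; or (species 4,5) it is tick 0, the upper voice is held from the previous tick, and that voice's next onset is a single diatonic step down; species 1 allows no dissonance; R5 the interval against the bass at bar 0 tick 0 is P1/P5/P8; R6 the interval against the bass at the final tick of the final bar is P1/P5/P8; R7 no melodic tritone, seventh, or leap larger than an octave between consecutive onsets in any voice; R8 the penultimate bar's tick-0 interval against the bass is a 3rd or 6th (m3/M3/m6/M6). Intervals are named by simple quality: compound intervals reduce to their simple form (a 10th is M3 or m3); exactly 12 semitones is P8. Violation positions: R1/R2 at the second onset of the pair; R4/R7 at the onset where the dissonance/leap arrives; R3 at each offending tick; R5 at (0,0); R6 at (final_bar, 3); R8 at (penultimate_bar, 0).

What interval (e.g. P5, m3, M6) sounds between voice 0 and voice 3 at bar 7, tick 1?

m3

voice 0=D3 voice 3=F4 -> m3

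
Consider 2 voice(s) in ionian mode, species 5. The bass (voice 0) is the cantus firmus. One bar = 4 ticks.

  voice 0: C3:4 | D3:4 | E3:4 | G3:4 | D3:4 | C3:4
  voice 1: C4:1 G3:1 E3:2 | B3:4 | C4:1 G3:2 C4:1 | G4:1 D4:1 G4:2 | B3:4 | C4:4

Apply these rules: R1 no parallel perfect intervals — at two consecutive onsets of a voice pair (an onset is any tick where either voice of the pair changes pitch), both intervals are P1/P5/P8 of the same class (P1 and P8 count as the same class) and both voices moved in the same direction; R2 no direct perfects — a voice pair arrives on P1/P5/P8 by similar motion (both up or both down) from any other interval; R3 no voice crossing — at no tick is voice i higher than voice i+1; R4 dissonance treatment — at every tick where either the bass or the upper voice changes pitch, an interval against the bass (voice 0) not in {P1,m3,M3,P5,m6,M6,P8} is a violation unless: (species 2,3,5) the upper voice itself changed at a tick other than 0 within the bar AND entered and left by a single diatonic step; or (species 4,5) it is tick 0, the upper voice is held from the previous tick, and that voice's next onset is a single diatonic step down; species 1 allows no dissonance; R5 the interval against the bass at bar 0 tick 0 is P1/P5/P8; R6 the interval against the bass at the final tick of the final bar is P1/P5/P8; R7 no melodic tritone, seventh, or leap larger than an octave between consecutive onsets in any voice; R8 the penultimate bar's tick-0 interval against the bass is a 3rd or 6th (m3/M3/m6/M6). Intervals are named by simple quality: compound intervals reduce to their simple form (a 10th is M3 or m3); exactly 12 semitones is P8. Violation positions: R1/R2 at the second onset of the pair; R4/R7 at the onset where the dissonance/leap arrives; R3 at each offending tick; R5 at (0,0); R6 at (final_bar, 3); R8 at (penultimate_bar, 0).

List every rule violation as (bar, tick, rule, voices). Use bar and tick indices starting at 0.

bar 0: v0=C3 v1=C4 downbeat P8
bar 1: v0=D3 v1=B3 downbeat M6
bar 2: v0=E3 v1=C4 downbeat m6
bar 3: v0=G3 v1=G4 downbeat P8
bar 4: v0=D3 v1=B3 downbeat M6
bar 5: v0=C3 v1=C4 downbeat P8
  -> R2 @ bar 3 tick 0 v(0, 1): E3/C4 m6 -> G3/G4 P8 similar

(3, 0, R2, (0, 1))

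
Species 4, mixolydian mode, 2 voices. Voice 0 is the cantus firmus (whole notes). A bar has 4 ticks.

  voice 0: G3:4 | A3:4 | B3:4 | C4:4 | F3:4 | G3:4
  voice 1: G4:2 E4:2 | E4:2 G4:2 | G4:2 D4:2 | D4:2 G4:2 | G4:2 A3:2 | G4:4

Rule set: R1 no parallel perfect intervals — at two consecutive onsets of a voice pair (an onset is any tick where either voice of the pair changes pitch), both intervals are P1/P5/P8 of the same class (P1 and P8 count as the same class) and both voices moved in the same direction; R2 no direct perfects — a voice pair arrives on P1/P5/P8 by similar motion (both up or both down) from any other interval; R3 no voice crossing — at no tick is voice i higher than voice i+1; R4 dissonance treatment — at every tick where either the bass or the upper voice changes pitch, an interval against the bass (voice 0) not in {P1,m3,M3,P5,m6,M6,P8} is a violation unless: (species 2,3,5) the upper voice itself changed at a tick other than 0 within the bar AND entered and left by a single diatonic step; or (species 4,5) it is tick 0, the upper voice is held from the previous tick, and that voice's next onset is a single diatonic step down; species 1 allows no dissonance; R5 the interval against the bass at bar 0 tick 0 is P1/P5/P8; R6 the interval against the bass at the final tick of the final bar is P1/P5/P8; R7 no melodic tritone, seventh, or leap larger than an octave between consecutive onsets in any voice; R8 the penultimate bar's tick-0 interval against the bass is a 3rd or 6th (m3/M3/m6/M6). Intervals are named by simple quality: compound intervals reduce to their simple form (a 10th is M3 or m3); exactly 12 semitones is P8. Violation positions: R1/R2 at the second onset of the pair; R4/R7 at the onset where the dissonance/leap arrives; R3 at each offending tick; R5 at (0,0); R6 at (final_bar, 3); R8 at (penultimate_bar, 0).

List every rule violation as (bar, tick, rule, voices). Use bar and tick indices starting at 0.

bar 0: v0=G3 v1=G4 downbeat P8
bar 1: v0=A3 v1=E4 downbeat P5
bar 2: v0=B3 v1=G4 downbeat m6
bar 3: v0=C4 v1=D4 downbeat M2
bar 4: v0=F3 v1=G4 downbeat M2
bar 5: v0=G3 v1=G4 downbeat P8
  -> R4 @ bar 1 tick 2 v(0, 1): A3/G4 m7 untreated
  -> R4 @ bar 3 tick 0 v(0, 1): C4/D4 M2 untreated
  -> R4 @ bar 4 tick 0 v(0, 1): F3/G4 M2 untreated
  -> R8 @ bar 4 tick 0 v(0, 1): penult M2 not 3rd/6th
  -> R7 @ bar 4 tick 2 v(1,): G4->A3 leap 10st
  -> R2 @ bar 5 tick 0 v(0, 1): F3/A3 M3 -> G3/G4 P8 similar
  -> R7 @ bar 5 tick 0 v(1,): A3->G4 leap 10st

(1, 2, R4, (0, 1))
(3, 0, R4, (0, 1))
(4, 0, R4, (0, 1))
(4, 0, R8, (0, 1))
(4, 2, R7, (1,))
(5, 0, R2, (0, 1))
(5, 0, R7, (1,))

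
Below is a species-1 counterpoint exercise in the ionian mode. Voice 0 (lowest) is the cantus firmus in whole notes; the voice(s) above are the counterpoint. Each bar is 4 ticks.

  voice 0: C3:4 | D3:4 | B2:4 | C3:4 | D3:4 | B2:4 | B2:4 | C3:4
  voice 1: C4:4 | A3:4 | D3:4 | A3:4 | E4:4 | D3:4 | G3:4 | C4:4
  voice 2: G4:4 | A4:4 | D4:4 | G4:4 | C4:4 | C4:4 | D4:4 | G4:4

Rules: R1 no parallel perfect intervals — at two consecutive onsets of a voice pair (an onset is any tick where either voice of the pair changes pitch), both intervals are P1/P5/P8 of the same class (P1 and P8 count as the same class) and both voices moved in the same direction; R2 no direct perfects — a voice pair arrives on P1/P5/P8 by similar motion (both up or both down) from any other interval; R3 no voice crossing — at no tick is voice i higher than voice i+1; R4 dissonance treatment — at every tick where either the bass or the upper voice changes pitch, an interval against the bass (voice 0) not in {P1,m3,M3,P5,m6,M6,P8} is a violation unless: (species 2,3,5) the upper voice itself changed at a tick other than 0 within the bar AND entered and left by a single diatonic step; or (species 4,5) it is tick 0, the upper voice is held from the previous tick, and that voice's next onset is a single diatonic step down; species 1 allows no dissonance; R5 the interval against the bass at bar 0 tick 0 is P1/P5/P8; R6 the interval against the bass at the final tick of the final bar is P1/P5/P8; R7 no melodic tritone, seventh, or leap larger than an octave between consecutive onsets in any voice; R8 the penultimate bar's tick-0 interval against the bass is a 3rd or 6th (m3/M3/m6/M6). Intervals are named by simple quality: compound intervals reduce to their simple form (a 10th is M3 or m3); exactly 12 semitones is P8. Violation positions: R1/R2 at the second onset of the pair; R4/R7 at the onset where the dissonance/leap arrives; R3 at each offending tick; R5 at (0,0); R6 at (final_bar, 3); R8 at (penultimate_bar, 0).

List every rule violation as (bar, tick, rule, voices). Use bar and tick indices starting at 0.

bar 0: v0=C3 v1=C4 v2=G4 downbeat P5
bar 1: v0=D3 v1=A3 v2=A4 downbeat P5
bar 2: v0=B2 v1=D3 v2=D4 downbeat m3
bar 3: v0=C3 v1=A3 v2=G4 downbeat P5
bar 4: v0=D3 v1=E4 v2=C4 downbeat m7
bar 5: v0=B2 v1=D3 v2=C4 downbeat m2
bar 6: v0=B2 v1=G3 v2=D4 downbeat m3
bar 7: v0=C3 v1=C4 v2=G4 downbeat P5
  -> R1 @ bar 1 tick 0 v(0, 2): C3/G4 P5 -> D3/A4 P5 similar
  -> R1 @ bar 2 tick 0 v(1, 2): A3/A4 P8 -> D3/D4 P8 similar
  -> R2 @ bar 3 tick 0 v(0, 2): B2/D4 m3 -> C3/G4 P5 similar
  -> R3 @ bar 4 tick 0 v(1, 2): E4 above C4
  -> R4 @ bar 4 tick 0 v(0, 1): D3/E4 M2 untreated
  -> R4 @ bar 4 tick 0 v(0, 2): D3/C4 m7 untreated
  -> R3 @ bar 4 tick 1 v(1, 2): E4 above C4
  -> R3 @ bar 4 tick 2 v(1, 2): E4 above C4
  -> R3 @ bar 4 tick 3 v(1, 2): E4 above C4
  -> R4 @ bar 5 tick 0 v(0, 2): B2/C4 m2 untreated
  -> R7 @ bar 5 tick 0 v(1,): E4->D3 leap 14st
  -> R2 @ bar 6 tick 0 v(1, 2): D3/C4 m7 -> G3/D4 P5 similar
  -> R1 @ bar 7 tick 0 v(1, 2): G3/D4 P5 -> C4/G4 P5 similar
  -> R2 @ bar 7 tick 0 v(0, 1): B2/G3 m6 -> C3/C4 P8 similar
  -> R2 @ bar 7 tick 0 v(0, 2): B2/D4 m3 -> C3/G4 P5 similar

(1, 0, R1, (0, 2))
(2, 0, R1, (1, 2))
(3, 0, R2, (0, 2))
(4, 0, R3, (1, 2))
(4, 0, R4, (0, 1))
(4, 0, R4, (0, 2))
(4, 1, R3, (1, 2))
(4, 2, R3, (1, 2))
(4, 3, R3, (1, 2))
(5, 0, R4, (0, 2))
(5, 0, R7, (1,))
(6, 0, R2, (1, 2))
(7, 0, R1, (1, 2))
(7, 0, R2, (0, 1))
(7, 0, R2, (0, 2))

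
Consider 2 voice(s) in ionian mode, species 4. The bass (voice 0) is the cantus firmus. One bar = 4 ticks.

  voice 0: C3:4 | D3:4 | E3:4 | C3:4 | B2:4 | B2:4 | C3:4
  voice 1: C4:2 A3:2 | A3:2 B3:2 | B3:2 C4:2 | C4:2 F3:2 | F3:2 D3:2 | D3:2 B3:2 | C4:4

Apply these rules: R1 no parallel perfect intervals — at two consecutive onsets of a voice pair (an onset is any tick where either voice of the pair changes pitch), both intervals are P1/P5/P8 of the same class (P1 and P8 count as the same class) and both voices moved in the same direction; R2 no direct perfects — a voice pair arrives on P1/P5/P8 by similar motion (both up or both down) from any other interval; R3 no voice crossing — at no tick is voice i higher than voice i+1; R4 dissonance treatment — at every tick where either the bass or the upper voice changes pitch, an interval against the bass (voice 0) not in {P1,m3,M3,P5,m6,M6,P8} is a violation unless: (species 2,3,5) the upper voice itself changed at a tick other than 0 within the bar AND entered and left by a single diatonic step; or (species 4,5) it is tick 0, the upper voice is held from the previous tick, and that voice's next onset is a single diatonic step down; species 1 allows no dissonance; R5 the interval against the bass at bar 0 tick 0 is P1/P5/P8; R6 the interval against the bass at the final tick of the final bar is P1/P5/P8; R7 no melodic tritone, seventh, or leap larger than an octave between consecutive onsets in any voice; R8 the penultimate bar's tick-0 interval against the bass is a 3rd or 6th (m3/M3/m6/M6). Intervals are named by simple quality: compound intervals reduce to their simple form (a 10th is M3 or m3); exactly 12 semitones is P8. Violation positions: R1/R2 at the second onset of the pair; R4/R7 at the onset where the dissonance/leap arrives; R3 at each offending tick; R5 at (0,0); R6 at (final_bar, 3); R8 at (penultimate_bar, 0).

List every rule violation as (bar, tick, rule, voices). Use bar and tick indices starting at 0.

bar 0: v0=C3 v1=C4 downbeat P8
bar 1: v0=D3 v1=A3 downbeat P5
bar 2: v0=E3 v1=B3 downbeat P5
bar 3: v0=C3 v1=C4 downbeat P8
bar 4: v0=B2 v1=F3 downbeat TT
bar 5: v0=B2 v1=D3 downbeat m3
bar 6: v0=C3 v1=C4 downbeat P8
  -> R4 @ bar 3 tick 2 v(0, 1): C3/F3 P4 untreated
  -> R4 @ bar 4 tick 0 v(0, 1): B2/F3 TT untreated
  -> R1 @ bar 6 tick 0 v(0, 1): B2/B3 P8 -> C3/C4 P8 similar

(3, 2, R4, (0, 1))
(4, 0, R4, (0, 1))
(6, 0, R1, (0, 1))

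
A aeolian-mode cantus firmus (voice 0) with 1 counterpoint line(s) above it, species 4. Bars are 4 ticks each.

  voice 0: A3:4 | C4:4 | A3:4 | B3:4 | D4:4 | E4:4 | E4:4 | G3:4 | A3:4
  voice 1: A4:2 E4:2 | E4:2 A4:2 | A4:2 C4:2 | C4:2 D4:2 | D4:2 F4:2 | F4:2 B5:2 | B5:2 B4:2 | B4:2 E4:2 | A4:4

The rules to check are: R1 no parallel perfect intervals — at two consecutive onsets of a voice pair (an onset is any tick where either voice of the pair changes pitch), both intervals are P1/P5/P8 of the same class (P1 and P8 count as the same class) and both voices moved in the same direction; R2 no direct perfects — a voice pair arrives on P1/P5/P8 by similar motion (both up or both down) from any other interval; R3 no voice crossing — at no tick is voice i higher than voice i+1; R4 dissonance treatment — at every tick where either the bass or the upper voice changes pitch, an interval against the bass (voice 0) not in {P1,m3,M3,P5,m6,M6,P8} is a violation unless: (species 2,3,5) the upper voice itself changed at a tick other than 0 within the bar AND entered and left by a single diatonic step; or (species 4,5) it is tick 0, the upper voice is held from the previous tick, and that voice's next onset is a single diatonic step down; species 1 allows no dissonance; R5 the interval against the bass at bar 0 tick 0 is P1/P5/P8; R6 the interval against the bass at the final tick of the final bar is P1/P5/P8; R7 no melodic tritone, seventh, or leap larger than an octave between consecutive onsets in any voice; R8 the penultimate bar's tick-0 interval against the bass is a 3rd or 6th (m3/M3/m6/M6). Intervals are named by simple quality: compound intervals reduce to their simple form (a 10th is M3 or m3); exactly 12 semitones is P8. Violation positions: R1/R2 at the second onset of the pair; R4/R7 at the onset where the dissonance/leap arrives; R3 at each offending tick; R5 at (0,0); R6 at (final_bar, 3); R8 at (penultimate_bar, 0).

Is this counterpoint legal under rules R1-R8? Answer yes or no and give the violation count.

bar 0: v0=A3 v1=A4 (P8)
bar 1: v0=C4 v1=E4 (M3)
bar 2: v0=A3 v1=A4 (P8)
bar 3: v0=B3 v1=C4 (m2)
bar 4: v0=D4 v1=D4 (P1)
bar 5: v0=E4 v1=F4 (m2)
bar 6: v0=E4 v1=B5 (P5)
bar 7: v0=G3 v1=B4 (M3)
bar 8: v0=A3 v1=A4 (P8)
  R4 @ bar3.0: B3/C4 m2 untreated
  R4 @ bar5.0: E4/F4 m2 untreated
  R7 @ bar5.2: F4->B5 leap 18st
  R2 @ bar8.0: G3/E4 M6 -> A3/A4 P8 similar

No (4 violations)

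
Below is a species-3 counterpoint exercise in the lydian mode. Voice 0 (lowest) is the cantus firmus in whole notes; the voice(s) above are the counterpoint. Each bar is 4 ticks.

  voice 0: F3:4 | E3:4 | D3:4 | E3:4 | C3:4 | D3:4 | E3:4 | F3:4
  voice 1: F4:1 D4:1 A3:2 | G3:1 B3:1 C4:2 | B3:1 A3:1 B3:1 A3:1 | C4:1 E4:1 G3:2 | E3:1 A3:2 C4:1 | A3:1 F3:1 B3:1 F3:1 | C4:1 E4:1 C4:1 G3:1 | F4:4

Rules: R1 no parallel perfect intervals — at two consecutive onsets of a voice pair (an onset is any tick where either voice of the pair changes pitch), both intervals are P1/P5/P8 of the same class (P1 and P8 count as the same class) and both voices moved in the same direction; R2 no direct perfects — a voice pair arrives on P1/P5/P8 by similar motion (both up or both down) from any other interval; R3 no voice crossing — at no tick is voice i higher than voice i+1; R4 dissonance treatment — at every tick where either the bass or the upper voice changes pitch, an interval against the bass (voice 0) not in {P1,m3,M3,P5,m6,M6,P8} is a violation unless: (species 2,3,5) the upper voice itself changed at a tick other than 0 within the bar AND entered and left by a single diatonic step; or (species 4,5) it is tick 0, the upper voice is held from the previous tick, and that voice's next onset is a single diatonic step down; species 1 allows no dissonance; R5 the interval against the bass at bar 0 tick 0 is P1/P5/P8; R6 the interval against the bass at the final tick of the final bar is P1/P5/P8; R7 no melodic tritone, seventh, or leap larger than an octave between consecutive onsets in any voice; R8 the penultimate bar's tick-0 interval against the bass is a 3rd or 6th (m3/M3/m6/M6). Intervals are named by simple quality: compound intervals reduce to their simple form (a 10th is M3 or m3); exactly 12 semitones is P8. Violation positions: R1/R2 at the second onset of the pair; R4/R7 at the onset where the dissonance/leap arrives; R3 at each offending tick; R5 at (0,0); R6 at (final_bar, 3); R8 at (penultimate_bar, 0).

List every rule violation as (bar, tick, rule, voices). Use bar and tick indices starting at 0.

(5, 2, R7, (1,))
(5, 3, R7, (1,))
(7, 0, R2, (0, 1))
(7, 0, R7, (1,))

bar 0: v0=F3 v1=F4 downbeat P8
bar 1: v0=E3 v1=G3 downbeat m3
bar 2: v0=D3 v1=B3 downbeat M6
bar 3: v0=E3 v1=C4 downbeat m6
bar 4: v0=C3 v1=E3 downbeat M3
bar 5: v0=D3 v1=A3 downbeat P5
bar 6: v0=E3 v1=C4 downbeat m6
bar 7: v0=F3 v1=F4 downbeat P8
  -> R7 @ bar 5 tick 2 v(1,): F3->B3 leap 6st
  -> R7 @ bar 5 tick 3 v(1,): B3->F3 leap 6st
  -> R2 @ bar 7 tick 0 v(0, 1): E3/G3 m3 -> F3/F4 P8 similar
  -> R7 @ bar 7 tick 0 v(1,): G3->F4 leap 10st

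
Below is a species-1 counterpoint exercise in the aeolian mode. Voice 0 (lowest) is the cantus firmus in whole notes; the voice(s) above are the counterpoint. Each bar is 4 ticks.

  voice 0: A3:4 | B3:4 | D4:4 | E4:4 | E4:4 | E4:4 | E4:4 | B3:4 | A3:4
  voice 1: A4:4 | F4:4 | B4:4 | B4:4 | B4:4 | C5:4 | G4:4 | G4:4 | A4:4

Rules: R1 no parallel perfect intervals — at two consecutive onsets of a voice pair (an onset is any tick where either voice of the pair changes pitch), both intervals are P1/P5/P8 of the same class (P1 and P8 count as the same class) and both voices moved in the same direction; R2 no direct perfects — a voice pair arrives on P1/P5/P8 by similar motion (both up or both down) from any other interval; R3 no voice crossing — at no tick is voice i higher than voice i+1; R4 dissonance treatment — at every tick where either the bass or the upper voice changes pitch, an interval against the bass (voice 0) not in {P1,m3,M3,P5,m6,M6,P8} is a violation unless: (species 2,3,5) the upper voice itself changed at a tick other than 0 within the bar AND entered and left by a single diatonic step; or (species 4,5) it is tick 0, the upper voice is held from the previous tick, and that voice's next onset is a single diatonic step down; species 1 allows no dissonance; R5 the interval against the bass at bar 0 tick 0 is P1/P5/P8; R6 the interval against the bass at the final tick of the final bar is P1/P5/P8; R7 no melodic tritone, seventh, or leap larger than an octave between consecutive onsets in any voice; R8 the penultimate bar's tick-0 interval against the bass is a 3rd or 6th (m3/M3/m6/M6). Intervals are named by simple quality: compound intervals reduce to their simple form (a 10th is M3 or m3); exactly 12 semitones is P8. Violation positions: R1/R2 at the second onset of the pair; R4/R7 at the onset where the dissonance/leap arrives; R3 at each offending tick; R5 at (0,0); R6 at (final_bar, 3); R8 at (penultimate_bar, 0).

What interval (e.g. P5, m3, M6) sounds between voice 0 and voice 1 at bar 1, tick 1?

TT

voice 0=B3 voice 1=F4 -> TT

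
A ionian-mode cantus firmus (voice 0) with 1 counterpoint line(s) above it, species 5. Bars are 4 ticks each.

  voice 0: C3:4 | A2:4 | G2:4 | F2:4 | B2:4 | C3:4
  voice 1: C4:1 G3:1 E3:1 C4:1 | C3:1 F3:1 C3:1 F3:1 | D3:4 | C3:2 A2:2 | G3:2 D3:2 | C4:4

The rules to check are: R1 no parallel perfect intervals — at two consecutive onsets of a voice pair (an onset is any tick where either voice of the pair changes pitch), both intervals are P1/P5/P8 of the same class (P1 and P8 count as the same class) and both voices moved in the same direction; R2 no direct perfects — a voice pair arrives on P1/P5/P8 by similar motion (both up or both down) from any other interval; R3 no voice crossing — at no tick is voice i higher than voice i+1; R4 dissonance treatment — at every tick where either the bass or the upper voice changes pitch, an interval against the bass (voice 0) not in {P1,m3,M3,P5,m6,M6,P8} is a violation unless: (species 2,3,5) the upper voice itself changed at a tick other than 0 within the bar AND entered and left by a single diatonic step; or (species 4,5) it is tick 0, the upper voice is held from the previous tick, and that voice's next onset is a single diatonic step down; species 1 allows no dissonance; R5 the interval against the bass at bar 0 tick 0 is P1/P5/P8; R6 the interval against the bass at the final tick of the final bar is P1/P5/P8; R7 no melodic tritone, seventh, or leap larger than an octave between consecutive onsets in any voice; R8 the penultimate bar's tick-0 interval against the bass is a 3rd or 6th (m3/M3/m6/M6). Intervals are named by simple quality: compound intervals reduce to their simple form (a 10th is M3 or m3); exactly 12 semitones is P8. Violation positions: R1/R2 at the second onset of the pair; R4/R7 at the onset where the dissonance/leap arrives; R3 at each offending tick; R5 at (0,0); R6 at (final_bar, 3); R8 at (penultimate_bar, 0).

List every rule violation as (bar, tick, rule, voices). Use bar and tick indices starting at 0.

bar 0: v0=C3 v1=C4 downbeat P8
bar 1: v0=A2 v1=C3 downbeat m3
bar 2: v0=G2 v1=D3 downbeat P5
bar 3: v0=F2 v1=C3 downbeat P5
bar 4: v0=B2 v1=G3 downbeat m6
bar 5: v0=C3 v1=C4 downbeat P8
  -> R2 @ bar 2 tick 0 v(0, 1): A2/F3 m6 -> G2/D3 P5 similar
  -> R1 @ bar 3 tick 0 v(0, 1): G2/D3 P5 -> F2/C3 P5 similar
  -> R7 @ bar 4 tick 0 v(0,): F2->B2 leap 6st
  -> R7 @ bar 4 tick 0 v(1,): A2->G3 leap 10st
  -> R2 @ bar 5 tick 0 v(0, 1): B2/D3 m3 -> C3/C4 P8 similar
  -> R7 @ bar 5 tick 0 v(1,): D3->C4 leap 10st

(2, 0, R2, (0, 1))
(3, 0, R1, (0, 1))
(4, 0, R7, (0,))
(4, 0, R7, (1,))
(5, 0, R2, (0, 1))
(5, 0, R7, (1,))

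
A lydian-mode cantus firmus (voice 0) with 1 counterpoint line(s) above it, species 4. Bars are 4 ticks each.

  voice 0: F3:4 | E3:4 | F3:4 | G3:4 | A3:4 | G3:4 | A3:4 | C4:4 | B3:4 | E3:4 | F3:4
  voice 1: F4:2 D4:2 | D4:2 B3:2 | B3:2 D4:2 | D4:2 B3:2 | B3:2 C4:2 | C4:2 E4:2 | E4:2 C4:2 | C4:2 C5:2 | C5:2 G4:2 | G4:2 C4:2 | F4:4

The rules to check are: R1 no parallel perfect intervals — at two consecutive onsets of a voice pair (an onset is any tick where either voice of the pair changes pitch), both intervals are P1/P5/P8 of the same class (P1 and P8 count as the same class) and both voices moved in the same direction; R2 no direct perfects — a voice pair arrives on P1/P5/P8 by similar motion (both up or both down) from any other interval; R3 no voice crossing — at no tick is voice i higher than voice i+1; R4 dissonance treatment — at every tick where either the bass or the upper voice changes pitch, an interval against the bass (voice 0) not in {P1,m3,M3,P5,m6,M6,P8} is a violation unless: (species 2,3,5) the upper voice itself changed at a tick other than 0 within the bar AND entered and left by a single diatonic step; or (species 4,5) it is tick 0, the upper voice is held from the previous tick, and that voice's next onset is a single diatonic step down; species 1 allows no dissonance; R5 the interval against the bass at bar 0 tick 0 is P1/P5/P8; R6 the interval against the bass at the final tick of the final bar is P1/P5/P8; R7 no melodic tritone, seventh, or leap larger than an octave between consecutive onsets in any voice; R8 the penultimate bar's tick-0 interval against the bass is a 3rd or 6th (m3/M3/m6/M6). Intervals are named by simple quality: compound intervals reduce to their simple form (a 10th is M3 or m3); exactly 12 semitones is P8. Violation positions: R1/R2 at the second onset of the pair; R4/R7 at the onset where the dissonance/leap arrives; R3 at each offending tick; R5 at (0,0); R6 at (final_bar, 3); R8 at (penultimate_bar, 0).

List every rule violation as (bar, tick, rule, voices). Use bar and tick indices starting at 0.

bar 0: v0=F3 v1=F4 downbeat P8
bar 1: v0=E3 v1=D4 downbeat m7
bar 2: v0=F3 v1=B3 downbeat TT
bar 3: v0=G3 v1=D4 downbeat P5
bar 4: v0=A3 v1=B3 downbeat M2
bar 5: v0=G3 v1=C4 downbeat P4
bar 6: v0=A3 v1=E4 downbeat P5
bar 7: v0=C4 v1=C4 downbeat P1
bar 8: v0=B3 v1=C5 downbeat m2
bar 9: v0=E3 v1=G4 downbeat m3
bar 10: v0=F3 v1=F4 downbeat P8
  -> R4 @ bar 1 tick 0 v(0, 1): E3/D4 m7 untreated
  -> R4 @ bar 2 tick 0 v(0, 1): F3/B3 TT untreated
  -> R4 @ bar 4 tick 0 v(0, 1): A3/B3 M2 untreated
  -> R4 @ bar 5 tick 0 v(0, 1): G3/C4 P4 untreated
  -> R4 @ bar 8 tick 0 v(0, 1): B3/C5 m2 untreated
  -> R2 @ bar 10 tick 0 v(0, 1): E3/C4 m6 -> F3/F4 P8 similar

(1, 0, R4, (0, 1))
(2, 0, R4, (0, 1))
(4, 0, R4, (0, 1))
(5, 0, R4, (0, 1))
(8, 0, R4, (0, 1))
(10, 0, R2, (0, 1))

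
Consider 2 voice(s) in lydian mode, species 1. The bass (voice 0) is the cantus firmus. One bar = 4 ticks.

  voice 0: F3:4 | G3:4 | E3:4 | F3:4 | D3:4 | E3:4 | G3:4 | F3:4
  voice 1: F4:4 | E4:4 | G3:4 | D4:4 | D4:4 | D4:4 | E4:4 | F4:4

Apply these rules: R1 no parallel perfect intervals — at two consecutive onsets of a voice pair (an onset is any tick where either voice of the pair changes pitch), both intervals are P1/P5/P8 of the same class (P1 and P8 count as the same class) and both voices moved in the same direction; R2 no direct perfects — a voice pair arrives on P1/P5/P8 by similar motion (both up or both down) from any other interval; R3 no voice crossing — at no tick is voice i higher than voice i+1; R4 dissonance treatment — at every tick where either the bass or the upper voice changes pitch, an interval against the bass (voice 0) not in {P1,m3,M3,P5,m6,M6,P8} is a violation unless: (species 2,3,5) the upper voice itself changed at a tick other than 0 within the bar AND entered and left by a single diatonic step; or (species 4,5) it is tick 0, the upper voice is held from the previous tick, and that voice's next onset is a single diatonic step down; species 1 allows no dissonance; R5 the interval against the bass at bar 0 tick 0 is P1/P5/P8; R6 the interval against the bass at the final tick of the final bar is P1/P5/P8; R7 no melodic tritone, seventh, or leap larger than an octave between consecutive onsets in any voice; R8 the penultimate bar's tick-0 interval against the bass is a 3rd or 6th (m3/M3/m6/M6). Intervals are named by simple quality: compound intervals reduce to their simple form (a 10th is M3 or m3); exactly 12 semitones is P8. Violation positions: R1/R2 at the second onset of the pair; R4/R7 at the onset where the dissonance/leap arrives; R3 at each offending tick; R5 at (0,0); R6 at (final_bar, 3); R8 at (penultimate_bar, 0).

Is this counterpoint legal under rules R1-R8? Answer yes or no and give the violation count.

No (1 violations)

bar 0: v0=F3 v1=F4 (P8)
bar 1: v0=G3 v1=E4 (M6)
bar 2: v0=E3 v1=G3 (m3)
bar 3: v0=F3 v1=D4 (M6)
bar 4: v0=D3 v1=D4 (P8)
bar 5: v0=E3 v1=D4 (m7)
bar 6: v0=G3 v1=E4 (M6)
bar 7: v0=F3 v1=F4 (P8)
  R4 @ bar5.0: E3/D4 m7 untreated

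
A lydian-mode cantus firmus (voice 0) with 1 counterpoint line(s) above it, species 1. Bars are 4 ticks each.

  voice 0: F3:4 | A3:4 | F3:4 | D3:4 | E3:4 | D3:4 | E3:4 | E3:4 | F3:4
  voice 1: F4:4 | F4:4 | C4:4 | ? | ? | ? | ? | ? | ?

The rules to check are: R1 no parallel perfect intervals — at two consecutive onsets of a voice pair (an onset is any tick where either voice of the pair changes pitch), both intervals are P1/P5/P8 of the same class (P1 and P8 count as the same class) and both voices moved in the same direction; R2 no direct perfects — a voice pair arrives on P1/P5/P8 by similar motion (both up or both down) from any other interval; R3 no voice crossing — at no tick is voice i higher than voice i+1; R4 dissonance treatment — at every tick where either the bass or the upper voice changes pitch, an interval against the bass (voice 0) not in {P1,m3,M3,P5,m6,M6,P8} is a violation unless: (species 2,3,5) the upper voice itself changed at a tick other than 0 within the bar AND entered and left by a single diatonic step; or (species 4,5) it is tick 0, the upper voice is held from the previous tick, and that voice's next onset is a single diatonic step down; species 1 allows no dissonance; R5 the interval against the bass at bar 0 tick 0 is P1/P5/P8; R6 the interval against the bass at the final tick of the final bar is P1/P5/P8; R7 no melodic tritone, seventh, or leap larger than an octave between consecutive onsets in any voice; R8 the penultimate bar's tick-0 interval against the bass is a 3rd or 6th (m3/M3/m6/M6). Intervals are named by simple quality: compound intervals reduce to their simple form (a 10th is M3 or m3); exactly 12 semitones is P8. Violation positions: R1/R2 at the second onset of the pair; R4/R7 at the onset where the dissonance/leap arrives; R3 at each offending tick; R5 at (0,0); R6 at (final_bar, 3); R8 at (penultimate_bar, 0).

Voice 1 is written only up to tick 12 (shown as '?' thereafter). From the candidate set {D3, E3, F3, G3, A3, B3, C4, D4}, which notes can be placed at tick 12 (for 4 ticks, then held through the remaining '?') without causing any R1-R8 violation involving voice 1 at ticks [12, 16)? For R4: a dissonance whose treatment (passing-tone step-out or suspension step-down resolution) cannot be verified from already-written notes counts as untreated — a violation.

D3: violates R2,R7
E3: violates R4
F3: legal
G3: violates R4
A3: violates R1
B3: legal
C4: violates R4
D4: legal

{B3, D4, F3}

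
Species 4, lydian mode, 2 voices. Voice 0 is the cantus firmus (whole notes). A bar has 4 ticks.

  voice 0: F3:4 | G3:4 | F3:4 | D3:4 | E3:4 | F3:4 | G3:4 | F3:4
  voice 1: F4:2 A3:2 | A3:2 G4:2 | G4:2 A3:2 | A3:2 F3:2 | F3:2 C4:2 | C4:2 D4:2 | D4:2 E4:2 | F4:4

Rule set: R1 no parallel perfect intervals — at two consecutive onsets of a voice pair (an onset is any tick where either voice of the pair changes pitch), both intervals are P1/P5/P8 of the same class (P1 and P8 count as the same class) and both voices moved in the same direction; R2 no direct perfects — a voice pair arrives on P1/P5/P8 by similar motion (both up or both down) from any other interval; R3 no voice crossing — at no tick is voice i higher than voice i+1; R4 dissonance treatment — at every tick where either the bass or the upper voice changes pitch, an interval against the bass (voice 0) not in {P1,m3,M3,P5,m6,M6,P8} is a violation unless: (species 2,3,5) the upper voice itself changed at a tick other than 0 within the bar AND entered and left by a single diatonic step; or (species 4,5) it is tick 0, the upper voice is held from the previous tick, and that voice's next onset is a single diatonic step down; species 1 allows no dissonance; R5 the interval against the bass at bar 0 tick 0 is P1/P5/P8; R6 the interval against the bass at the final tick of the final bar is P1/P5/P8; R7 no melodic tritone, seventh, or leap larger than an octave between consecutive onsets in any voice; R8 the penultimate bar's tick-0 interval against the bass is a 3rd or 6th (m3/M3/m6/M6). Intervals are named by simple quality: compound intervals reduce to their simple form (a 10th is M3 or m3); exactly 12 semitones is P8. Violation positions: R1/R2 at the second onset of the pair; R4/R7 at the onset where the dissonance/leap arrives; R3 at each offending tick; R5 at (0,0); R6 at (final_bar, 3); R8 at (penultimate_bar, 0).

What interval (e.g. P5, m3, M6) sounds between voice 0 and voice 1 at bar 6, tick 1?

voice 0=G3 voice 1=D4 -> P5

P5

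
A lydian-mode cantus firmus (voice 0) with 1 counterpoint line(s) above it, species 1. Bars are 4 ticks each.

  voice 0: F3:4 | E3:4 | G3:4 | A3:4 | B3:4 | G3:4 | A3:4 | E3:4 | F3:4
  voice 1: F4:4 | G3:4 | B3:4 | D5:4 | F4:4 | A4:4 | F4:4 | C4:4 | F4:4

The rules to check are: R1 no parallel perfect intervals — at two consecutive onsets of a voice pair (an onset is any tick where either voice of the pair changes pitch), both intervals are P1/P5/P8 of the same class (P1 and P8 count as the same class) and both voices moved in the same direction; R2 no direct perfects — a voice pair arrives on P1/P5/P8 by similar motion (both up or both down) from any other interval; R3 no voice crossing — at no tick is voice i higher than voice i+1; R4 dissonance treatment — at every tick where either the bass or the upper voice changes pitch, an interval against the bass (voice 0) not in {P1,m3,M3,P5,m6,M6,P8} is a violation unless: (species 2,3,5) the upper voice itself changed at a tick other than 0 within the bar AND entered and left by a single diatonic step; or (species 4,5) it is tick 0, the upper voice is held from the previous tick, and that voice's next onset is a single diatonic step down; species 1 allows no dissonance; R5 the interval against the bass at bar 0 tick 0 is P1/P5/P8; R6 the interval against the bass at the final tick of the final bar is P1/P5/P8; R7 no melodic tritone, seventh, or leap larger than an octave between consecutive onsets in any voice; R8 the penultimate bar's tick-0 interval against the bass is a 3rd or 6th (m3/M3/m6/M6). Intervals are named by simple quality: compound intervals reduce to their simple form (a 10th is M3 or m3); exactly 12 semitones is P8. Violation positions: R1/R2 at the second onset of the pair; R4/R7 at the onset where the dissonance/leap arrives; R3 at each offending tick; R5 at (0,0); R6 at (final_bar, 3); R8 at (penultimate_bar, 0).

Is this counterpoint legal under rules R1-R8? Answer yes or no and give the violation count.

bar 0: v0=F3 v1=F4 (P8)
bar 1: v0=E3 v1=G3 (m3)
bar 2: v0=G3 v1=B3 (M3)
bar 3: v0=A3 v1=D5 (P4)
bar 4: v0=B3 v1=F4 (TT)
bar 5: v0=G3 v1=A4 (M2)
bar 6: v0=A3 v1=F4 (m6)
bar 7: v0=E3 v1=C4 (m6)
bar 8: v0=F3 v1=F4 (P8)
  R7 @ bar1.0: F4->G3 leap 10st
  R4 @ bar3.0: A3/D5 P4 untreated
  R7 @ bar3.0: B3->D5 leap 15st
  R4 @ bar4.0: B3/F4 TT untreated
  R4 @ bar5.0: G3/A4 M2 untreated
  R2 @ bar8.0: E3/C4 m6 -> F3/F4 P8 similar

No (6 violations)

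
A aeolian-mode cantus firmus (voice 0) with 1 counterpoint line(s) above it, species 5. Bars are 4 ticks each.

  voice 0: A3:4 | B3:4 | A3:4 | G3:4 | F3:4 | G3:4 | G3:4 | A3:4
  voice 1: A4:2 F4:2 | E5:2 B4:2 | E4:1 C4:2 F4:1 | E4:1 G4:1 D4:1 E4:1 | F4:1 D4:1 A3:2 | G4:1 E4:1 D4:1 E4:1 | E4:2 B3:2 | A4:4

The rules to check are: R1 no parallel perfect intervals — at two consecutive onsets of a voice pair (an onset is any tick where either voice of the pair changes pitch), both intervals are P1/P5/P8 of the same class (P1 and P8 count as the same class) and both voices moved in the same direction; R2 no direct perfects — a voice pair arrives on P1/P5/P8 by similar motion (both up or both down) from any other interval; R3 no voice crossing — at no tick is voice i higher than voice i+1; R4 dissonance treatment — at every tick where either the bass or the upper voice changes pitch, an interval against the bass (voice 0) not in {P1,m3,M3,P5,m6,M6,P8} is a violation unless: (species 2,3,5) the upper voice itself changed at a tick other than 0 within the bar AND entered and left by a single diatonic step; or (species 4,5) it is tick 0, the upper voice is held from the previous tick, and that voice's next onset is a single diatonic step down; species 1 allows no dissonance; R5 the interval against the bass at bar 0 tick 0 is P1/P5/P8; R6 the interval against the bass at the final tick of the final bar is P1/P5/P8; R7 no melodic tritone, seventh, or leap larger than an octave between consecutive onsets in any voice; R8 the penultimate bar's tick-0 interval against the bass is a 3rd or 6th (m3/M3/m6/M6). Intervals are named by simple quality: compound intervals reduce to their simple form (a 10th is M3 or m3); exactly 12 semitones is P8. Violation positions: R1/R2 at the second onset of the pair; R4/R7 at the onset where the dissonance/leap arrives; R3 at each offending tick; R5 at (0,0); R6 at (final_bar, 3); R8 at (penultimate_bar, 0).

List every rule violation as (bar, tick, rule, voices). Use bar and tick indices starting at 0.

bar 0: v0=A3 v1=A4 downbeat P8
bar 1: v0=B3 v1=E5 downbeat P4
bar 2: v0=A3 v1=E4 downbeat P5
bar 3: v0=G3 v1=E4 downbeat M6
bar 4: v0=F3 v1=F4 downbeat P8
bar 5: v0=G3 v1=G4 downbeat P8
bar 6: v0=G3 v1=E4 downbeat M6
bar 7: v0=A3 v1=A4 downbeat P8
  -> R4 @ bar 1 tick 0 v(0, 1): B3/E5 P4 untreated
  -> R7 @ bar 1 tick 0 v(1,): F4->E5 leap 11st
  -> R2 @ bar 2 tick 0 v(0, 1): B3/B4 P8 -> A3/E4 P5 similar
  -> R2 @ bar 5 tick 0 v(0, 1): F3/A3 M3 -> G3/G4 P8 similar
  -> R7 @ bar 5 tick 0 v(1,): A3->G4 leap 10st
  -> R2 @ bar 7 tick 0 v(0, 1): G3/B3 M3 -> A3/A4 P8 similar
  -> R7 @ bar 7 tick 0 v(1,): B3->A4 leap 10st

(1, 0, R4, (0, 1))
(1, 0, R7, (1,))
(2, 0, R2, (0, 1))
(5, 0, R2, (0, 1))
(5, 0, R7, (1,))
(7, 0, R2, (0, 1))
(7, 0, R7, (1,))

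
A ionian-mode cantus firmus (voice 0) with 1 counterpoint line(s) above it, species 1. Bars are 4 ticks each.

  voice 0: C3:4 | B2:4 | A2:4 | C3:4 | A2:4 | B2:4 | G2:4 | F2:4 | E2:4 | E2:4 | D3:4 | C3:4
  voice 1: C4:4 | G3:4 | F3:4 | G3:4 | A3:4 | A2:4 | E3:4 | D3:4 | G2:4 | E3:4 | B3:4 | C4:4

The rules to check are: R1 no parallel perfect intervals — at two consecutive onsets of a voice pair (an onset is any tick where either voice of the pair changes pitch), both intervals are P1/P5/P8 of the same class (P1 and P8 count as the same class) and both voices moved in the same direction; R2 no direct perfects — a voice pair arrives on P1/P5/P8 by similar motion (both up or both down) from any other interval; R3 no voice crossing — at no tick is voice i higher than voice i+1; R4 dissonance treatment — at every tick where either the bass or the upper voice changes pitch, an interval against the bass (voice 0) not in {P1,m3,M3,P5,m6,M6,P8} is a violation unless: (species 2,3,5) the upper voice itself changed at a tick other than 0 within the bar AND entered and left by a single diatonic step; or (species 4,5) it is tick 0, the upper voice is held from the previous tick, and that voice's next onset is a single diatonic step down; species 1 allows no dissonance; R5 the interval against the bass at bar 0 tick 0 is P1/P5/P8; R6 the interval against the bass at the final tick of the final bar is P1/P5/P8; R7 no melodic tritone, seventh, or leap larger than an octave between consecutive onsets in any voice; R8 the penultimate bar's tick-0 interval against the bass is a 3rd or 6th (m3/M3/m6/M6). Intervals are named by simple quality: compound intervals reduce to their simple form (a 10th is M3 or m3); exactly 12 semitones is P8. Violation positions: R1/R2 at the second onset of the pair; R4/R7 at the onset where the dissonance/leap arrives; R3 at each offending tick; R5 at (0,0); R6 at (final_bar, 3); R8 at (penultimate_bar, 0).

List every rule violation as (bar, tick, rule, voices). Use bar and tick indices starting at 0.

(3, 0, R2, (0, 1))
(5, 0, R3, (0, 1))
(5, 0, R4, (0, 1))
(5, 1, R3, (0, 1))
(5, 2, R3, (0, 1))
(5, 3, R3, (0, 1))
(10, 0, R7, (0,))

bar 0: v0=C3 v1=C4 downbeat P8
bar 1: v0=B2 v1=G3 downbeat m6
bar 2: v0=A2 v1=F3 downbeat m6
bar 3: v0=C3 v1=G3 downbeat P5
bar 4: v0=A2 v1=A3 downbeat P8
bar 5: v0=B2 v1=A2 downbeat M2
bar 6: v0=G2 v1=E3 downbeat M6
bar 7: v0=F2 v1=D3 downbeat M6
bar 8: v0=E2 v1=G2 downbeat m3
bar 9: v0=E2 v1=E3 downbeat P8
bar 10: v0=D3 v1=B3 downbeat M6
bar 11: v0=C3 v1=C4 downbeat P8
  -> R2 @ bar 3 tick 0 v(0, 1): A2/F3 m6 -> C3/G3 P5 similar
  -> R3 @ bar 5 tick 0 v(0, 1): B2 above A2
  -> R4 @ bar 5 tick 0 v(0, 1): B2/A2 M2 untreated
  -> R3 @ bar 5 tick 1 v(0, 1): B2 above A2
  -> R3 @ bar 5 tick 2 v(0, 1): B2 above A2
  -> R3 @ bar 5 tick 3 v(0, 1): B2 above A2
  -> R7 @ bar 10 tick 0 v(0,): E2->D3 leap 10st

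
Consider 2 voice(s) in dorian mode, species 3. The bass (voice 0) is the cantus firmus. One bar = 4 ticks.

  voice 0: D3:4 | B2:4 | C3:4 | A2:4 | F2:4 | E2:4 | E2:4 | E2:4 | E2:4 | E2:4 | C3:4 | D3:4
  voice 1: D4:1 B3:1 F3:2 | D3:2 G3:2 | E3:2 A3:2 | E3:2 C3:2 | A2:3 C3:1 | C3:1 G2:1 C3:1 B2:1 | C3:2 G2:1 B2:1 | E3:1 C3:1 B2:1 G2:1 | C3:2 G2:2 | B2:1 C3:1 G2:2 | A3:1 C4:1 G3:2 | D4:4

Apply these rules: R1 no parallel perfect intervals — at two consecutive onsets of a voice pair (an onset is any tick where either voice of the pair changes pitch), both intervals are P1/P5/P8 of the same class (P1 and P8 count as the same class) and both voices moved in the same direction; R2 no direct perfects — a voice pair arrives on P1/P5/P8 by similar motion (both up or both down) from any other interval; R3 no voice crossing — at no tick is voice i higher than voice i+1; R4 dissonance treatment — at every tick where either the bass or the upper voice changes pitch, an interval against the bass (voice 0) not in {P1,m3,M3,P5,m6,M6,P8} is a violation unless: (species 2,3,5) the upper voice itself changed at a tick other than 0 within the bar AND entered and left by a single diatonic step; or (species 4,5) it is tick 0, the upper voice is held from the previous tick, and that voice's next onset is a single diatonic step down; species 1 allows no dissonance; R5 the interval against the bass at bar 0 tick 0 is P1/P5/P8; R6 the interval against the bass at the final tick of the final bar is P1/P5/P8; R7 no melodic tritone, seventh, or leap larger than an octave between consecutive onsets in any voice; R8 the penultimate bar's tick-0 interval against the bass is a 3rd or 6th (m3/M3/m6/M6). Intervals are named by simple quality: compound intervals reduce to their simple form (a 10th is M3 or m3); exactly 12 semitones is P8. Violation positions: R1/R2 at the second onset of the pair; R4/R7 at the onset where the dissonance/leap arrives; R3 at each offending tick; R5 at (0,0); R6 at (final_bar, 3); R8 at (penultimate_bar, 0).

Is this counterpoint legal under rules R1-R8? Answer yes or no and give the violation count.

bar 0: v0=D3 v1=D4 (P8)
bar 1: v0=B2 v1=D3 (m3)
bar 2: v0=C3 v1=E3 (M3)
bar 3: v0=A2 v1=E3 (P5)
bar 4: v0=F2 v1=A2 (M3)
bar 5: v0=E2 v1=C3 (m6)
bar 6: v0=E2 v1=C3 (m6)
bar 7: v0=E2 v1=E3 (P8)
bar 8: v0=E2 v1=C3 (m6)
bar 9: v0=E2 v1=B2 (P5)
bar 10: v0=C3 v1=A3 (M6)
bar 11: v0=D3 v1=D4 (P8)
  R7 @ bar0.2: B3->F3 leap 6st
  R2 @ bar3.0: C3/A3 M6 -> A2/E3 P5 similar
  R7 @ bar10.0: G2->A3 leap 14st
  R2 @ bar11.0: C3/G3 P5 -> D3/D4 P8 similar

No (4 violations)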